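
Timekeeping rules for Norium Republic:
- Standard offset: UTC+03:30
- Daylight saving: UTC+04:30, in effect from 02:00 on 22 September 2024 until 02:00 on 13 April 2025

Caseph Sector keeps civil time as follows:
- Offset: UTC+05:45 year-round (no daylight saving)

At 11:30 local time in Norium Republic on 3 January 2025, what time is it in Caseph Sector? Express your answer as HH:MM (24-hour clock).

12:45

Daylight saving runs 22 September 2024 – 13 April 2025; 3 January 2025 is inside that window, so Norium Republic is at UTC+04:30.
11:30 Norium Republic − 4h30m = 07:00 UTC.
Caseph Sector has no daylight saving, so its offset is UTC+05:45 year-round.
07:00 UTC + 5h45m = 12:45 Caseph Sector.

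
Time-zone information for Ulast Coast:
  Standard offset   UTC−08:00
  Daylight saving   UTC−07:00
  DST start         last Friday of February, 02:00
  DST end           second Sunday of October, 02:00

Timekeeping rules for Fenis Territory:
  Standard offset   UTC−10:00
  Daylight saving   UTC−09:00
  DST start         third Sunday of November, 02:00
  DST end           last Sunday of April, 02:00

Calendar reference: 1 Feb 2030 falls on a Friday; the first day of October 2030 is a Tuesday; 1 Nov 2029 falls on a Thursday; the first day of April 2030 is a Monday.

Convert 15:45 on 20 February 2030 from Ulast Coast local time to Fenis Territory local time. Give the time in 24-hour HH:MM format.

1 February 2030 is a Friday, so Fridays fall on 1, 8, 15, 22; the last is February 22.
1 October 2030 is a Tuesday, so the first Sunday is October 6 and the second is October 13.
20 February 2030 does not fall between 22 February and 13 October, so daylight saving is not in effect and Ulast Coast is at UTC−08:00.
15:45 Ulast Coast + 8h = 23:45 UTC.
1 November 2029 is a Thursday, so the first Sunday is November 4 and the third is November 18.
1 April 2030 is a Monday, so Sundays fall on 7, 14, 21, 28; the last is April 28.
At the standard offset (UTC−10:00), 23:45 UTC − 10h = 13:45 Fenis Territory standard time.
Daylight saving runs 18 November 2029 – 28 April 2030; the standard-time date in Fenis Territory, 20 February 2030, is inside that window, so Fenis Territory is at UTC−09:00.
23:45 UTC − 9h = 14:45 Fenis Territory.

14:45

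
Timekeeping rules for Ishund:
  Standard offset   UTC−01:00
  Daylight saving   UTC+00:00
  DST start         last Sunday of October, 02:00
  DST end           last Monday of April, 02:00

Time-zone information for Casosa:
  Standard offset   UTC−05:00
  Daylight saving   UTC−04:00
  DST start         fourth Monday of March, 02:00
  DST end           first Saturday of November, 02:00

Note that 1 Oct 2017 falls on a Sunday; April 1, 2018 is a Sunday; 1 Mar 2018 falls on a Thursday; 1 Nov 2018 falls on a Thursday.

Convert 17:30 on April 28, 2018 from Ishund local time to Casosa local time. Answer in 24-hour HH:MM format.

1 October 2017 is a Sunday, so Sundays fall on 1, 8, 15, 22, 29; the last is October 29.
1 April 2018 is a Sunday, so Mondays fall on 2, 9, 16, 23, 30; the last is April 30.
April 28, 2018 lies within the daylight-saving period (29 October 2017 – 30 April 2018), so Ishund is on daylight time, UTC+00:00.
17:30 Ishund − 0h = 17:30 UTC.
1 March 2018 is a Thursday, so the first Monday is March 5 and the fourth is March 26.
1 November 2018 is a Thursday, so the first Saturday is November 3.
At the standard offset (UTC−05:00), 17:30 UTC − 5h = 12:30 Casosa standard time.
Daylight saving runs 26 March – 3 November; the standard-time date in Casosa, April 28, 2018, is inside that window, so Casosa is at UTC−04:00.
17:30 UTC − 4h = 13:30 Casosa.

13:30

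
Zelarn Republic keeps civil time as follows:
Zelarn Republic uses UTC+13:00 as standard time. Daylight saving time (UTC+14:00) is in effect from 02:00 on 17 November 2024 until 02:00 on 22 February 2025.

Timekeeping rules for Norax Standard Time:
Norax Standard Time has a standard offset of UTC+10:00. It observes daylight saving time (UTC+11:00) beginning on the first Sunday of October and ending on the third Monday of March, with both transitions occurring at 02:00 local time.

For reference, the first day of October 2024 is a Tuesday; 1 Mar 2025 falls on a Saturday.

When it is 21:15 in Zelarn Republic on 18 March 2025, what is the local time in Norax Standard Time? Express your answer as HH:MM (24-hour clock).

18 March 2025 does not fall between 17 November 2024 and 22 February 2025, so daylight saving is not in effect and Zelarn Republic is at UTC+13:00.
21:15 Zelarn Republic − 13h = 08:15 UTC.
1 October 2024 is a Tuesday, so the first Sunday is October 6.
1 March 2025 is a Saturday, so the first Monday is March 3 and the third is March 17.
At the standard offset (UTC+10:00), 08:15 UTC + 10h = 18:15 Norax Standard Time standard time.
Daylight saving runs 6 October 2024 – 17 March 2025; the standard-time date in Norax Standard Time, 18 March 2025, is outside that window, so Norax Standard Time is on standard time at UTC+10:00.
08:15 UTC + 10h = 18:15 Norax Standard Time.

18:15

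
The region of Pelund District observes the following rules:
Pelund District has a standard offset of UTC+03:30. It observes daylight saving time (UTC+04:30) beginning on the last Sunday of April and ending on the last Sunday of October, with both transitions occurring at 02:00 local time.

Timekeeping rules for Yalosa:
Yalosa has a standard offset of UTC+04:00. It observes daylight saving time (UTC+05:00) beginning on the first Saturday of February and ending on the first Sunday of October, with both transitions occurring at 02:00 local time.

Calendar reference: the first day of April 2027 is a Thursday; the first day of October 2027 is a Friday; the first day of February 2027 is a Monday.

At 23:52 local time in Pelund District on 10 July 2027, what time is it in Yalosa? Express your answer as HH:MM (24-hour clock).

1 April 2027 is a Thursday, so Sundays fall on 4, 11, 18, 25; the last is April 25.
1 October 2027 is a Friday, so Sundays fall on 3, 10, 17, 24, 31; the last is October 31.
Daylight saving runs 25 April – 31 October; 10 July 2027 is inside that window, so Pelund District is at UTC+04:30.
23:52 Pelund District − 4h30m = 19:22 UTC.
1 February 2027 is a Monday, so the first Saturday is February 6.
1 October 2027 is a Friday, so the first Sunday is October 3.
At the standard offset (UTC+04:00), 19:22 UTC + 4h = 23:22 Yalosa standard time.
Daylight saving runs 6 February – 3 October; the standard-time date in Yalosa, 10 July 2027, is inside that window, so Yalosa is at UTC+05:00.
19:22 UTC + 5h = 00:22 Yalosa (rolling into the next day, 11 July 2027).

00:22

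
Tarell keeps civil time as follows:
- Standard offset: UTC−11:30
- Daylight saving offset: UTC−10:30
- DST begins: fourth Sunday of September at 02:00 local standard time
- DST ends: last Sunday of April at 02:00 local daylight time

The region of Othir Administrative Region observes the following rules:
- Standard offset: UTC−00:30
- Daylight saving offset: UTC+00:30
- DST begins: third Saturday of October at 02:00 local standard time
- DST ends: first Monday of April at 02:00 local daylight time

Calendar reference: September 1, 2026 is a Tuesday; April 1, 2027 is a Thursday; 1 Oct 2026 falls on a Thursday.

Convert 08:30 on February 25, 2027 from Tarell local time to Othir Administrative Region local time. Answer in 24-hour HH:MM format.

1 September 2026 is a Tuesday, so the first Sunday is September 6 and the fourth is September 27.
1 April 2027 is a Thursday, so Sundays fall on 4, 11, 18, 25; the last is April 25.
Daylight saving runs 27 September 2026 – 25 April 2027; February 25, 2027 is inside that window, so Tarell is at UTC−10:30.
08:30 Tarell + 10h30m = 19:00 UTC.
1 October 2026 is a Thursday, so the first Saturday is October 3 and the third is October 17.
1 April 2027 is a Thursday, so the first Monday is April 5.
At the standard offset (UTC−00:30), 19:00 UTC − 0h30m = 18:30 Othir Administrative Region standard time.
Daylight saving runs 17 October 2026 – 5 April 2027; the standard-time date in Othir Administrative Region, February 25, 2027, is inside that window, so Othir Administrative Region is at UTC+00:30.
19:00 UTC + 0h30m = 19:30 Othir Administrative Region.

19:30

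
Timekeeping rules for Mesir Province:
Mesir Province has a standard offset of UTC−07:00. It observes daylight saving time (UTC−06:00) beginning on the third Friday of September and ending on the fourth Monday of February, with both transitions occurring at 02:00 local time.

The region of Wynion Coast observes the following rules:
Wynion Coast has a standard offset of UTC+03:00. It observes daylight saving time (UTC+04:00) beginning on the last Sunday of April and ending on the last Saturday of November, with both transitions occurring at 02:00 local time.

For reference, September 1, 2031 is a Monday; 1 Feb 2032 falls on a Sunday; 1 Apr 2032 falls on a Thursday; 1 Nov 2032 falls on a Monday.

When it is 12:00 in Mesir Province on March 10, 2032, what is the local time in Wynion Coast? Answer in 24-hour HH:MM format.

22:00

1 September 2031 is a Monday, so the first Friday is September 5 and the third is September 19.
1 February 2032 is a Sunday, so the first Monday is February 2 and the fourth is February 23.
March 10, 2032 is outside the daylight-saving period (19 September 2031 – 23 February 2032), so Mesir Province is on standard time, UTC−07:00.
12:00 Mesir Province + 7h = 19:00 UTC.
1 April 2032 is a Thursday, so Sundays fall on 4, 11, 18, 25; the last is April 25.
1 November 2032 is a Monday, so Saturdays fall on 6, 13, 20, 27; the last is November 27.
At the standard offset (UTC+03:00), 19:00 UTC + 3h = 22:00 Wynion Coast standard time.
Daylight saving runs 25 April – 27 November; the standard-time date in Wynion Coast, March 10, 2032, is outside that window, so Wynion Coast is on standard time at UTC+03:00.
19:00 UTC + 3h = 22:00 Wynion Coast.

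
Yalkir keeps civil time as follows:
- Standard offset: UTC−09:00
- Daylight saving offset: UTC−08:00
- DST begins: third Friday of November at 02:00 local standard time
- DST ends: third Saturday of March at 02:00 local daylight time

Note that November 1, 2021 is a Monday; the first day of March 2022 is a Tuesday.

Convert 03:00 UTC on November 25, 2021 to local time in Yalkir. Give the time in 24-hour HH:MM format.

1 November 2021 is a Monday, so the first Friday is November 5 and the third is November 19.
1 March 2022 is a Tuesday, so the first Saturday is March 5 and the third is March 19.
At the standard offset (UTC−09:00), 03:00 UTC − 9h = 18:00 Yalkir standard time (rolling into the previous day, 24 November 2021).
The standard-time date in Yalkir, November 24, 2021, lies within the daylight-saving period (19 November 2021 – 19 March 2022), so Yalkir is on daylight time, UTC−08:00.
03:00 UTC − 8h = 19:00 local (rolling into the previous day, 24 November 2021).

19:00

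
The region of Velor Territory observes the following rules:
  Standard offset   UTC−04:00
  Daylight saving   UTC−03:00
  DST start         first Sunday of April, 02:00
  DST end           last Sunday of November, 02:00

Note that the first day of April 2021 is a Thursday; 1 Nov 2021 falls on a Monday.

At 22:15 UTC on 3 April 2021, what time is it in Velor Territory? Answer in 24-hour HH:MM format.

1 April 2021 is a Thursday, so the first Sunday is April 4.
1 November 2021 is a Monday, so Sundays fall on 7, 14, 21, 28; the last is November 28.
At the standard offset (UTC−04:00), 22:15 UTC − 4h = 18:15 Velor Territory standard time.
Daylight saving runs 4 April – 28 November; the standard-time date in Velor Territory, 3 April 2021, is outside that window, so Velor Territory is on standard time at UTC−04:00.
22:15 UTC − 4h = 18:15 local.

18:15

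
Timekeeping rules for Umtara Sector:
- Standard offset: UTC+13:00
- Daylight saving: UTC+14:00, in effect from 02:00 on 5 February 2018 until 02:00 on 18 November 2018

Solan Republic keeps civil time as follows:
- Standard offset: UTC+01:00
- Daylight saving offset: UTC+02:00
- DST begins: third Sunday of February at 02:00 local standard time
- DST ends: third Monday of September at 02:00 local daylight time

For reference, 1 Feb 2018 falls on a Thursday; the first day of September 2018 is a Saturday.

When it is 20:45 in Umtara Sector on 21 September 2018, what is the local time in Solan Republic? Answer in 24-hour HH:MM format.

07:45

Daylight saving runs 5 February – 18 November; 21 September 2018 is inside that window, so Umtara Sector is at UTC+14:00.
20:45 Umtara Sector − 14h = 06:45 UTC.
1 February 2018 is a Thursday, so the first Sunday is February 4 and the third is February 18.
1 September 2018 is a Saturday, so the first Monday is September 3 and the third is September 17.
At the standard offset (UTC+01:00), 06:45 UTC + 1h = 07:45 Solan Republic standard time.
The standard-time date in Solan Republic, 21 September 2018, is outside the daylight-saving period (18 February – 17 September), so Solan Republic is on standard time, UTC+01:00.
06:45 UTC + 1h = 07:45 Solan Republic.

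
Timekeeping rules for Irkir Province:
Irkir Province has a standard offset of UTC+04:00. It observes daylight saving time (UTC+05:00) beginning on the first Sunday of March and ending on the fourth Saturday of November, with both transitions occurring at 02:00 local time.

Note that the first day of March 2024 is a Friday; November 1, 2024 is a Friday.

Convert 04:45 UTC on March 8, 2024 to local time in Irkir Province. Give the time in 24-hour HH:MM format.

09:45

1 March 2024 is a Friday, so the first Sunday is March 3.
1 November 2024 is a Friday, so the first Saturday is November 2 and the fourth is November 23.
At the standard offset (UTC+04:00), 04:45 UTC + 4h = 08:45 Irkir Province standard time.
The standard-time date in Irkir Province, March 8, 2024, lies within the daylight-saving period (3 March – 23 November), so Irkir Province is on daylight time, UTC+05:00.
04:45 UTC + 5h = 09:45 local.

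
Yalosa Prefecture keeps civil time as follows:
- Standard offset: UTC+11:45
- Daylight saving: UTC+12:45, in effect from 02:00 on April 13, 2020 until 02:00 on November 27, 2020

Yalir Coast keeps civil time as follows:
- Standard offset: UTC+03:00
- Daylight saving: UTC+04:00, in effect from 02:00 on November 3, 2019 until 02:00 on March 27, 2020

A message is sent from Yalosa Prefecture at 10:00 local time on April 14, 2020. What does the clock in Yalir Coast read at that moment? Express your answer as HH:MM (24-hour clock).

00:15

April 14, 2020 lies within the daylight-saving period (13 April – 27 November), so Yalosa Prefecture is on daylight time, UTC+12:45.
10:00 Yalosa Prefecture − 12h45m = 21:15 UTC (rolling into the previous day, 13 April 2020).
At the standard offset (UTC+03:00), 21:15 UTC + 3h = 00:15 Yalir Coast standard time (rolling into the next day, 14 April 2020).
The standard-time date in Yalir Coast, April 14, 2020, is outside the daylight-saving period (3 November 2019 – 27 March 2020), so Yalir Coast is on standard time, UTC+03:00.
21:15 UTC + 3h = 00:15 Yalir Coast (rolling into the next day, 14 April 2020).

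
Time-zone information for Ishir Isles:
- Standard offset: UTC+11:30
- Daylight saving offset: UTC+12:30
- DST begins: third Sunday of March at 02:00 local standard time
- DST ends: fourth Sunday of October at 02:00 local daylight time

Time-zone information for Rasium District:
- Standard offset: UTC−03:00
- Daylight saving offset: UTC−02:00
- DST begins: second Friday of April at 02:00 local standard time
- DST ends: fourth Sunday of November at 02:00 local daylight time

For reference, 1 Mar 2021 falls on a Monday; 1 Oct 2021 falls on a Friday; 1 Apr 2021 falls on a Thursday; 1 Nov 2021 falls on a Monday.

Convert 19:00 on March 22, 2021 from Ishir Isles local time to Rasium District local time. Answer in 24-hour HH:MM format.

1 March 2021 is a Monday, so the first Sunday is March 7 and the third is March 21.
1 October 2021 is a Friday, so the first Sunday is October 3 and the fourth is October 24.
Daylight saving runs 21 March – 24 October; March 22, 2021 is inside that window, so Ishir Isles is at UTC+12:30.
19:00 Ishir Isles − 12h30m = 06:30 UTC.
1 April 2021 is a Thursday, so the first Friday is April 2 and the second is April 9.
1 November 2021 is a Monday, so the first Sunday is November 7 and the fourth is November 28.
At the standard offset (UTC−03:00), 06:30 UTC − 3h = 03:30 Rasium District standard time.
The standard-time date in Rasium District, March 22, 2021, is outside the daylight-saving period (9 April – 28 November), so Rasium District is on standard time, UTC−03:00.
06:30 UTC − 3h = 03:30 Rasium District.

03:30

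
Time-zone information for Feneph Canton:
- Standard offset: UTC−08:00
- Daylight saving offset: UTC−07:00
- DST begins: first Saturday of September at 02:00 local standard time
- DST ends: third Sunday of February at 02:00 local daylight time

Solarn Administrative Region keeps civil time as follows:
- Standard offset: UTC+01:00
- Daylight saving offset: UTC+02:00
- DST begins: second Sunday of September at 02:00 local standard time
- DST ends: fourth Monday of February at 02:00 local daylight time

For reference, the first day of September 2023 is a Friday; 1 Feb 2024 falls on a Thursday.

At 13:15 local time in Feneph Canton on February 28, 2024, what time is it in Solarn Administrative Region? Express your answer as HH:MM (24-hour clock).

1 September 2023 is a Friday, so the first Saturday is September 2.
1 February 2024 is a Thursday, so the first Sunday is February 4 and the third is February 18.
February 28, 2024 is outside the daylight-saving period (2 September 2023 – 18 February 2024), so Feneph Canton is on standard time, UTC−08:00.
13:15 Feneph Canton + 8h = 21:15 UTC.
1 September 2023 is a Friday, so the first Sunday is September 3 and the second is September 10.
1 February 2024 is a Thursday, so the first Monday is February 5 and the fourth is February 26.
At the standard offset (UTC+01:00), 21:15 UTC + 1h = 22:15 Solarn Administrative Region standard time.
The standard-time date in Solarn Administrative Region, February 28, 2024, is outside the daylight-saving period (10 September 2023 – 26 February 2024), so Solarn Administrative Region is on standard time, UTC+01:00.
21:15 UTC + 1h = 22:15 Solarn Administrative Region.

22:15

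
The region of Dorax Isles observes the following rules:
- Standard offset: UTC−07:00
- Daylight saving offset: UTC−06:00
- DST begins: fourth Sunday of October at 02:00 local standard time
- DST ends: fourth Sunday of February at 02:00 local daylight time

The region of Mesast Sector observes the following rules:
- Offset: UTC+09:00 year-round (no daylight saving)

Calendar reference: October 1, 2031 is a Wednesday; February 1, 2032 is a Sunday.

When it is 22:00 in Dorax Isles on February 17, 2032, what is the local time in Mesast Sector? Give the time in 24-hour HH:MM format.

1 October 2031 is a Wednesday, so the first Sunday is October 5 and the fourth is October 26.
1 February 2032 is a Sunday, so the first Sunday is February 1 and the fourth is February 22.
Daylight saving runs 26 October 2031 – 22 February 2032; February 17, 2032 is inside that window, so Dorax Isles is at UTC−06:00.
22:00 Dorax Isles + 6h = 04:00 UTC (rolling into the next day, 18 February 2032).
Mesast Sector stays on UTC+09:00 all year.
04:00 UTC + 9h = 13:00 Mesast Sector.

13:00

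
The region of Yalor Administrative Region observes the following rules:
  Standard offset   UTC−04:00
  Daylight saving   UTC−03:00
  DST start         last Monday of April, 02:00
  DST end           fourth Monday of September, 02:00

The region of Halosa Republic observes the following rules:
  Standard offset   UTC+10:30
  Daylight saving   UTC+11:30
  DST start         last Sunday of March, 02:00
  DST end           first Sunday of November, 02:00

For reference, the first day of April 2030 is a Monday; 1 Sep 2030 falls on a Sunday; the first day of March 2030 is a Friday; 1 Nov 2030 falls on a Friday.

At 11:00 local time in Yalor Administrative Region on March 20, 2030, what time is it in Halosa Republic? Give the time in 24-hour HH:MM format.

01:30

1 April 2030 is a Monday, so Mondays fall on 1, 8, 15, 22, 29; the last is April 29.
1 September 2030 is a Sunday, so the first Monday is September 2 and the fourth is September 23.
March 20, 2030 does not fall between 29 April and 23 September, so daylight saving is not in effect and Yalor Administrative Region is at UTC−04:00.
11:00 Yalor Administrative Region + 4h = 15:00 UTC.
1 March 2030 is a Friday, so Sundays fall on 3, 10, 17, 24, 31; the last is March 31.
1 November 2030 is a Friday, so the first Sunday is November 3.
At the standard offset (UTC+10:30), 15:00 UTC + 10h30m = 01:30 Halosa Republic standard time (rolling into the next day, 21 March 2030).
The standard-time date in Halosa Republic, March 21, 2030, is outside the daylight-saving period (31 March – 3 November), so Halosa Republic is on standard time, UTC+10:30.
15:00 UTC + 10h30m = 01:30 Halosa Republic (rolling into the next day, 21 March 2030).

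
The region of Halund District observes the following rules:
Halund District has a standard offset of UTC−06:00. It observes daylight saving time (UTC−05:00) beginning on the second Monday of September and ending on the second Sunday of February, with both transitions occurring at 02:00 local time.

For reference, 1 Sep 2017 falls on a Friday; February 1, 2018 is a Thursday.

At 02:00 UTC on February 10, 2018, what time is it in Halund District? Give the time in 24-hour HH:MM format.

1 September 2017 is a Friday, so the first Monday is September 4 and the second is September 11.
1 February 2018 is a Thursday, so the first Sunday is February 4 and the second is February 11.
At the standard offset (UTC−06:00), 02:00 UTC − 6h = 20:00 Halund District standard time (rolling into the previous day, 9 February 2018).
The standard-time date in Halund District, February 9, 2018, falls between 11 September 2017 and 11 February 2018, so daylight saving is in effect and Halund District is at UTC−05:00.
02:00 UTC − 5h = 21:00 local (rolling into the previous day, 9 February 2018).

21:00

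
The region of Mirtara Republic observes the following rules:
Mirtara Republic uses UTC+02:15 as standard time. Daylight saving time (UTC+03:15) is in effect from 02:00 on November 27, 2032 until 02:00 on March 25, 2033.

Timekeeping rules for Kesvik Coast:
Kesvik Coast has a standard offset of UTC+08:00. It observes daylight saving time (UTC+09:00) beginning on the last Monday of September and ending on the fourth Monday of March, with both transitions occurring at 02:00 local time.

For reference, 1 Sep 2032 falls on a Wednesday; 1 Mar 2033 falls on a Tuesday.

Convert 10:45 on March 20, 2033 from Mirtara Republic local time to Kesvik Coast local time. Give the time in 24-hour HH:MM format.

March 20, 2033 lies within the daylight-saving period (27 November 2032 – 25 March 2033), so Mirtara Republic is on daylight time, UTC+03:15.
10:45 Mirtara Republic − 3h15m = 07:30 UTC.
1 September 2032 is a Wednesday, so Mondays fall on 6, 13, 20, 27; the last is September 27.
1 March 2033 is a Tuesday, so the first Monday is March 7 and the fourth is March 28.
At the standard offset (UTC+08:00), 07:30 UTC + 8h = 15:30 Kesvik Coast standard time.
Daylight saving runs 27 September 2032 – 28 March 2033; the standard-time date in Kesvik Coast, March 20, 2033, is inside that window, so Kesvik Coast is at UTC+09:00.
07:30 UTC + 9h = 16:30 Kesvik Coast.

16:30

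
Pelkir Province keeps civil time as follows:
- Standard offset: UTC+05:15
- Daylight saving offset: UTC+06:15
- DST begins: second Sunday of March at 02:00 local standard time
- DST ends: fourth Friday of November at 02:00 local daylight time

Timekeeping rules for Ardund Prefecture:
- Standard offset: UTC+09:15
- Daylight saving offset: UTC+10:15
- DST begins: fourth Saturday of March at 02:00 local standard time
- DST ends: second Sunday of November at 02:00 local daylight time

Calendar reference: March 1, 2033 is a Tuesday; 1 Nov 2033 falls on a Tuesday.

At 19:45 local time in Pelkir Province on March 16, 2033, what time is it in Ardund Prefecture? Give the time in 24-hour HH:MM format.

22:45

1 March 2033 is a Tuesday, so the first Sunday is March 6 and the second is March 13.
1 November 2033 is a Tuesday, so the first Friday is November 4 and the fourth is November 25.
Daylight saving runs 13 March – 25 November; March 16, 2033 is inside that window, so Pelkir Province is at UTC+06:15.
19:45 Pelkir Province − 6h15m = 13:30 UTC.
1 March 2033 is a Tuesday, so the first Saturday is March 5 and the fourth is March 26.
1 November 2033 is a Tuesday, so the first Sunday is November 6 and the second is November 13.
At the standard offset (UTC+09:15), 13:30 UTC + 9h15m = 22:45 Ardund Prefecture standard time.
The standard-time date in Ardund Prefecture, March 16, 2033, does not fall between 26 March and 13 November, so daylight saving is not in effect and Ardund Prefecture is at UTC+09:15.
13:30 UTC + 9h15m = 22:45 Ardund Prefecture.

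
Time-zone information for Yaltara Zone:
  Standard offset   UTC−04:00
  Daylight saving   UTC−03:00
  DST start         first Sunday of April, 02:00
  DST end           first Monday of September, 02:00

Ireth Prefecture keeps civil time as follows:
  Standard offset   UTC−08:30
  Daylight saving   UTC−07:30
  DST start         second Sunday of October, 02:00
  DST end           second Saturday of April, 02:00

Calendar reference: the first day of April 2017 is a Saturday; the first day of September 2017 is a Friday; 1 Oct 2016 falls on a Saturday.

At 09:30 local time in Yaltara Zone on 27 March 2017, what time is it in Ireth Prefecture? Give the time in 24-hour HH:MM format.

1 April 2017 is a Saturday, so the first Sunday is April 2.
1 September 2017 is a Friday, so the first Monday is September 4.
Daylight saving runs 2 April – 4 September; 27 March 2017 is outside that window, so Yaltara Zone is on standard time at UTC−04:00.
09:30 Yaltara Zone + 4h = 13:30 UTC.
1 October 2016 is a Saturday, so the first Sunday is October 2 and the second is October 9.
1 April 2017 is a Saturday, so the first Saturday is April 1 and the second is April 8.
At the standard offset (UTC−08:30), 13:30 UTC − 8h30m = 05:00 Ireth Prefecture standard time.
The standard-time date in Ireth Prefecture, 27 March 2017, lies within the daylight-saving period (9 October 2016 – 8 April 2017), so Ireth Prefecture is on daylight time, UTC−07:30.
13:30 UTC − 7h30m = 06:00 Ireth Prefecture.

06:00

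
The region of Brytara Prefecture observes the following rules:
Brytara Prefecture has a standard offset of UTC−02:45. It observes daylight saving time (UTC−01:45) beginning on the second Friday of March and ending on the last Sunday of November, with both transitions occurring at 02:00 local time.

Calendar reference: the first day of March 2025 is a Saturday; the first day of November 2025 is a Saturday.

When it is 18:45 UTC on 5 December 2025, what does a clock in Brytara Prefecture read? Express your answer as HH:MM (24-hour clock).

1 March 2025 is a Saturday, so the first Friday is March 7 and the second is March 14.
1 November 2025 is a Saturday, so Sundays fall on 2, 9, 16, 23, 30; the last is November 30.
At the standard offset (UTC−02:45), 18:45 UTC − 2h45m = 16:00 Brytara Prefecture standard time.
Daylight saving runs 14 March – 30 November; the standard-time date in Brytara Prefecture, 5 December 2025, is outside that window, so Brytara Prefecture is on standard time at UTC−02:45.
18:45 UTC − 2h45m = 16:00 local.

16:00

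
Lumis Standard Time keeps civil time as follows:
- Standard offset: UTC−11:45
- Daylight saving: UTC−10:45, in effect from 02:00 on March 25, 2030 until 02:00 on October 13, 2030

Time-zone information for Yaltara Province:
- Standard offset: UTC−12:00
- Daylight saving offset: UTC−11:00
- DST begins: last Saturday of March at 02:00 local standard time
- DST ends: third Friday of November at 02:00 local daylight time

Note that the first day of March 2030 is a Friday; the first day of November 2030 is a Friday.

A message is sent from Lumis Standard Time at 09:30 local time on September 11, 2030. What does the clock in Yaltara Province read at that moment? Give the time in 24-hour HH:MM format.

Daylight saving runs 25 March – 13 October; September 11, 2030 is inside that window, so Lumis Standard Time is at UTC−10:45.
09:30 Lumis Standard Time + 10h45m = 20:15 UTC.
1 March 2030 is a Friday, so Saturdays fall on 2, 9, 16, 23, 30; the last is March 30.
1 November 2030 is a Friday, so the first Friday is November 1 and the third is November 15.
At the standard offset (UTC−12:00), 20:15 UTC − 12h = 08:15 Yaltara Province standard time.
The standard-time date in Yaltara Province, September 11, 2030, falls between 30 March and 15 November, so daylight saving is in effect and Yaltara Province is at UTC−11:00.
20:15 UTC − 11h = 09:15 Yaltara Province.

09:15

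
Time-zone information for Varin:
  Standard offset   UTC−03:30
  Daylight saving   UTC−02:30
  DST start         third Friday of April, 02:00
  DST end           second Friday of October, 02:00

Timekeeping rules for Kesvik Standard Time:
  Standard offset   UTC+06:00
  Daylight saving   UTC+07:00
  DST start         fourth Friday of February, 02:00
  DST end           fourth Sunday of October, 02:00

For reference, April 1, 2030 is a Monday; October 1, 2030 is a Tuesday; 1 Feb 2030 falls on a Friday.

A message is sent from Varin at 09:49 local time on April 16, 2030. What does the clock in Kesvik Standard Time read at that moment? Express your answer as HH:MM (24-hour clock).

1 April 2030 is a Monday, so the first Friday is April 5 and the third is April 19.
1 October 2030 is a Tuesday, so the first Friday is October 4 and the second is October 11.
Daylight saving runs 19 April – 11 October; April 16, 2030 is outside that window, so Varin is on standard time at UTC−03:30.
09:49 Varin + 3h30m = 13:19 UTC.
1 February 2030 is a Friday, so the first Friday is February 1 and the fourth is February 22.
1 October 2030 is a Tuesday, so the first Sunday is October 6 and the fourth is October 27.
At the standard offset (UTC+06:00), 13:19 UTC + 6h = 19:19 Kesvik Standard Time standard time.
The standard-time date in Kesvik Standard Time, April 16, 2030, falls between 22 February and 27 October, so daylight saving is in effect and Kesvik Standard Time is at UTC+07:00.
13:19 UTC + 7h = 20:19 Kesvik Standard Time.

20:19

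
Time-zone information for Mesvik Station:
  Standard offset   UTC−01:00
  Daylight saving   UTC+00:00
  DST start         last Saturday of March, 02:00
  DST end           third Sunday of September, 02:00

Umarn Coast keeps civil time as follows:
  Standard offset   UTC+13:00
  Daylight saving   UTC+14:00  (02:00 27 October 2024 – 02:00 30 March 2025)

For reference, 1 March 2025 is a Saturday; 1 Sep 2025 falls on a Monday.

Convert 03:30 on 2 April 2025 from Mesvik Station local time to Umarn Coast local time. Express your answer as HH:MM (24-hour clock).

1 March 2025 is a Saturday, so Saturdays fall on 1, 8, 15, 22, 29; the last is March 29.
1 September 2025 is a Monday, so the first Sunday is September 7 and the third is September 21.
Daylight saving runs 29 March – 21 September; 2 April 2025 is inside that window, so Mesvik Station is at UTC+00:00.
03:30 Mesvik Station − 0h = 03:30 UTC.
At the standard offset (UTC+13:00), 03:30 UTC + 13h = 16:30 Umarn Coast standard time.
The standard-time date in Umarn Coast, 2 April 2025, does not fall between 27 October 2024 and 30 March 2025, so daylight saving is not in effect and Umarn Coast is at UTC+13:00.
03:30 UTC + 13h = 16:30 Umarn Coast.

16:30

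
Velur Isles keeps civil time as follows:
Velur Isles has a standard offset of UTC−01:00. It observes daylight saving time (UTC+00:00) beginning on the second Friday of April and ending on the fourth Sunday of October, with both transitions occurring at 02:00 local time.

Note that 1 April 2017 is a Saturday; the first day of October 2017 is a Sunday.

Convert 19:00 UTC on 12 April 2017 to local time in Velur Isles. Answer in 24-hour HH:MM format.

1 April 2017 is a Saturday, so the first Friday is April 7 and the second is April 14.
1 October 2017 is a Sunday, so the first Sunday is October 1 and the fourth is October 22.
At the standard offset (UTC−01:00), 19:00 UTC − 1h = 18:00 Velur Isles standard time.
The standard-time date in Velur Isles, 12 April 2017, does not fall between 14 April and 22 October, so daylight saving is not in effect and Velur Isles is at UTC−01:00.
19:00 UTC − 1h = 18:00 local.

18:00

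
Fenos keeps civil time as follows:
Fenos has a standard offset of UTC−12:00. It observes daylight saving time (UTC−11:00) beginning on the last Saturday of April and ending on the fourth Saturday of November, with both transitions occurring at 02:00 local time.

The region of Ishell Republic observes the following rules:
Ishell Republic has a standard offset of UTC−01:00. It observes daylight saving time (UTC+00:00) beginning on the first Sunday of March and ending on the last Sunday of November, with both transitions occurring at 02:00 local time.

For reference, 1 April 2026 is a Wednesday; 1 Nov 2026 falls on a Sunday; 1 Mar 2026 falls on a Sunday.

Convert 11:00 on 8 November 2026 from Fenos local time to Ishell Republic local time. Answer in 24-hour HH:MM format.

22:00

1 April 2026 is a Wednesday, so Saturdays fall on 4, 11, 18, 25; the last is April 25.
1 November 2026 is a Sunday, so the first Saturday is November 7 and the fourth is November 28.
8 November 2026 falls between 25 April and 28 November, so daylight saving is in effect and Fenos is at UTC−11:00.
11:00 Fenos + 11h = 22:00 UTC.
1 March 2026 is a Sunday, so the first Sunday is March 1.
1 November 2026 is a Sunday, so Sundays fall on 1, 8, 15, 22, 29; the last is November 29.
At the standard offset (UTC−01:00), 22:00 UTC − 1h = 21:00 Ishell Republic standard time.
The standard-time date in Ishell Republic, 8 November 2026, lies within the daylight-saving period (1 March – 29 November), so Ishell Republic is on daylight time, UTC+00:00.
22:00 UTC + 0h = 22:00 Ishell Republic.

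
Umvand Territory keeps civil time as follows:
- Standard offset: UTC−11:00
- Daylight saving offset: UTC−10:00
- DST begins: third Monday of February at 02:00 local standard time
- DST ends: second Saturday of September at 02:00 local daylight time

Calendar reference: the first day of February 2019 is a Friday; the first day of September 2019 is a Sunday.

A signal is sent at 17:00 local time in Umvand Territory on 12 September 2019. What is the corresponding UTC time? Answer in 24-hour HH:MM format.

1 February 2019 is a Friday, so the first Monday is February 4 and the third is February 18.
1 September 2019 is a Sunday, so the first Saturday is September 7 and the second is September 14.
Daylight saving runs 18 February – 14 September; 12 September 2019 is inside that window, so Umvand Territory is at UTC−10:00.
17:00 local + 10h = 03:00 UTC (rolling into the next day, 13 September 2019).

03:00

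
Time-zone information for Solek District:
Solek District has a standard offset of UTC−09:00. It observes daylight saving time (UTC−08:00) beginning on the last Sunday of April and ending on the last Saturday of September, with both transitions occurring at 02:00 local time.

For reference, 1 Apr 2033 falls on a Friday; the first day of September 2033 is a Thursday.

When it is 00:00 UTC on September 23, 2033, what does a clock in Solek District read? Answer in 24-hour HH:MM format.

1 April 2033 is a Friday, so Sundays fall on 3, 10, 17, 24; the last is April 24.
1 September 2033 is a Thursday, so Saturdays fall on 3, 10, 17, 24; the last is September 24.
At the standard offset (UTC−09:00), 00:00 UTC − 9h = 15:00 Solek District standard time (rolling into the previous day, 22 September 2033).
The standard-time date in Solek District, September 22, 2033, falls between 24 April and 24 September, so daylight saving is in effect and Solek District is at UTC−08:00.
00:00 UTC − 8h = 16:00 local (rolling into the previous day, 22 September 2033).

16:00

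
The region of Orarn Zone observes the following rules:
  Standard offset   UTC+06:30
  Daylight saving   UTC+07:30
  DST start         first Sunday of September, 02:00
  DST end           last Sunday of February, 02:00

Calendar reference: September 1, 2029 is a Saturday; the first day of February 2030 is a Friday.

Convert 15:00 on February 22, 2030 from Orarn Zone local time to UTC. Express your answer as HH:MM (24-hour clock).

1 September 2029 is a Saturday, so the first Sunday is September 2.
1 February 2030 is a Friday, so Sundays fall on 3, 10, 17, 24; the last is February 24.
February 22, 2030 falls between 2 September 2029 and 24 February 2030, so daylight saving is in effect and Orarn Zone is at UTC+07:30.
15:00 local − 7h30m = 07:30 UTC.

07:30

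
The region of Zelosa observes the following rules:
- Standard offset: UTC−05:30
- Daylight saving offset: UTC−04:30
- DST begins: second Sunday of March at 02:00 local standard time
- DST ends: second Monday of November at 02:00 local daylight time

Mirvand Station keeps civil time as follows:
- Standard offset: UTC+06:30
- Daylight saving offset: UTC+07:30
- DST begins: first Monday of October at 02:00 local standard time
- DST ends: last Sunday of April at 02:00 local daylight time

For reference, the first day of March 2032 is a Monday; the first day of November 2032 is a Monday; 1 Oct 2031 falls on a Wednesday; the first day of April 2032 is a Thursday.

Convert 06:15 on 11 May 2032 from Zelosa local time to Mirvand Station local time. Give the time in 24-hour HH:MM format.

17:15

1 March 2032 is a Monday, so the first Sunday is March 7 and the second is March 14.
1 November 2032 is a Monday, so the first Monday is November 1 and the second is November 8.
11 May 2032 lies within the daylight-saving period (14 March – 8 November), so Zelosa is on daylight time, UTC−04:30.
06:15 Zelosa + 4h30m = 10:45 UTC.
1 October 2031 is a Wednesday, so the first Monday is October 6.
1 April 2032 is a Thursday, so Sundays fall on 4, 11, 18, 25; the last is April 25.
At the standard offset (UTC+06:30), 10:45 UTC + 6h30m = 17:15 Mirvand Station standard time.
The standard-time date in Mirvand Station, 11 May 2032, does not fall between 6 October 2031 and 25 April 2032, so daylight saving is not in effect and Mirvand Station is at UTC+06:30.
10:45 UTC + 6h30m = 17:15 Mirvand Station.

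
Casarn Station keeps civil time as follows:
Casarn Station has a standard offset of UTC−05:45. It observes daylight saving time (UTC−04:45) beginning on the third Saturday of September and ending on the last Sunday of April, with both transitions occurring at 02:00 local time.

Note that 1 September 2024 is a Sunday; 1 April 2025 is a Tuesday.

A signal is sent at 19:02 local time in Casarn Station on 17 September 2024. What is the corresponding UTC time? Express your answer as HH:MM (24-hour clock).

1 September 2024 is a Sunday, so the first Saturday is September 7 and the third is September 21.
1 April 2025 is a Tuesday, so Sundays fall on 6, 13, 20, 27; the last is April 27.
17 September 2024 is outside the daylight-saving period (21 September 2024 – 27 April 2025), so Casarn Station is on standard time, UTC−05:45.
19:02 local + 5h45m = 00:47 UTC (rolling into the next day, 18 September 2024).

00:47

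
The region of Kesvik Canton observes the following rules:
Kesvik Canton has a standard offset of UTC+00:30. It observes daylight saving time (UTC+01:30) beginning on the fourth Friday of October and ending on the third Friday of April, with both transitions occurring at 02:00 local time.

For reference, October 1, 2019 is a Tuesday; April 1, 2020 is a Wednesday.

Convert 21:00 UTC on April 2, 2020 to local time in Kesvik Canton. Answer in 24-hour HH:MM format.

22:30

1 October 2019 is a Tuesday, so the first Friday is October 4 and the fourth is October 25.
1 April 2020 is a Wednesday, so the first Friday is April 3 and the third is April 17.
At the standard offset (UTC+00:30), 21:00 UTC + 0h30m = 21:30 Kesvik Canton standard time.
Daylight saving runs 25 October 2019 – 17 April 2020; the standard-time date in Kesvik Canton, April 2, 2020, is inside that window, so Kesvik Canton is at UTC+01:30.
21:00 UTC + 1h30m = 22:30 local.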